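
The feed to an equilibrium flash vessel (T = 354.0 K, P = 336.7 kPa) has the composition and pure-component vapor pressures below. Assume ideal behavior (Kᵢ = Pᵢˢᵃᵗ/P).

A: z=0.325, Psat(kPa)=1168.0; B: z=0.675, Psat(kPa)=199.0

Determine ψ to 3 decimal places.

ψ = 0.521

Raoult's law: Kᵢ = Pᵢˢᵃᵗ/P = Pᵢˢᵃᵗ/336.7.
  K_A = 1168.0/336.7 = 3.46896, K_B = 199.0/336.7 = 0.59103
Material balance + equilibrium reduce to Σ zᵢ(Kᵢ−1)/(1+ψ(Kᵢ−1)) = 0.
Check two-phase: ΣzᵢKᵢ = 1.526 > 1 and Σzᵢ/Kᵢ = 1.236 > 1, so g(0) = 0.526 > 0 and g(1) = -0.236 < 0.
Binary case is linear: z₁(K₁−1)(1+ψ(K₂−1)) + z₂(K₂−1)(1+ψ(K₁−1)) = 0
⇒ ψ = [z₁(K₁−1)+z₂(K₂−1)] / [−(K₁−1)(K₂−1)] = 0.5264/1.0097 = 0.521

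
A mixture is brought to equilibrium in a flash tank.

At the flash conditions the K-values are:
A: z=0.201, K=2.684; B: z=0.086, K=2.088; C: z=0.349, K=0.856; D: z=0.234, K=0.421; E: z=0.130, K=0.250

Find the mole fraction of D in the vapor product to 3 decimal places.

y_D = 0.113

Rachford–Rice: g(β) = Σ zᵢ(Kᵢ−1)/(1+β(Kᵢ−1)) = 0.
Feasibility: ΣzᵢKᵢ = 1.149, Σzᵢ/Kᵢ = 1.600 — both > 1, two phases present.
Iterate (Newton) starting at β = 0.49:
  β = 0.490: g = -0.1509, g' = -0.558 → β = 0.220
  β = 0.220: g = -0.0014, g' = -0.585 → β = 0.218
Converged at β = 0.218.
Compositions from xᵢ = zᵢ/(1+β(Kᵢ−1)), yᵢ = Kᵢxᵢ:
  A: x = 0.147, y = 0.395
  B: x = 0.070, y = 0.145
  C: x = 0.360, y = 0.308
  D: x = 0.268, y = 0.113
  E: x = 0.155, y = 0.039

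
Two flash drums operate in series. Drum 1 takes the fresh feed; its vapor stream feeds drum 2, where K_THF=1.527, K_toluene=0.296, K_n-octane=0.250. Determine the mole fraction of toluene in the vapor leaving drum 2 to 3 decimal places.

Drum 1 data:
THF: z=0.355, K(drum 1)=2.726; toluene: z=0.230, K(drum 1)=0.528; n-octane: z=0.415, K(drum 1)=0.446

y_toluene (drum 2) = 0.048

Drum 1:
Iterate (Newton) starting at ψ₁ = 0.5:
  ψ₁ = 0.500: g = -0.1312, g' = -0.636 → ψ₁ = 0.294
  ψ₁ = 0.294: g = 0.0059, g' = -0.716 → ψ₁ = 0.302
Converged at ψ₁ = 0.302.
Drum-1 compositions:
  THF: x = 0.233, y = 0.636
  toluene: x = 0.268, y = 0.142
  n-octane: x = 0.498, y = 0.222
Drum-2 feed = drum-1 vapor: z₂ = (0.6361, 0.1416, 0.2223).
Drum 2:
Material balance + equilibrium reduce to Σ zᵢ(Kᵢ−1)/(1+ψ₂(Kᵢ−1)) = 0.
Check two-phase: ΣzᵢKᵢ = 1.069 > 1 and Σzᵢ/Kᵢ = 1.784 > 1, so g(0) = 0.069 > 0 and g(1) = -0.784 < 0.
Newton iteration, ψ₂⁰ = 0.5:
  ψ₂ = 0.500: g = -0.1553, g' = -0.598 → ψ₂ = 0.240
  ψ₂ = 0.240: g = -0.0258, g' = -0.427 → ψ₂ = 0.180
  ψ₂ = 0.180: g = -0.0006, g' = -0.406 → ψ₂ = 0.178
Converged at ψ₂ = 0.178.
  THF: x = 0.581, y = 0.888
  toluene: x = 0.162, y = 0.048
  n-octane: x = 0.257, y = 0.064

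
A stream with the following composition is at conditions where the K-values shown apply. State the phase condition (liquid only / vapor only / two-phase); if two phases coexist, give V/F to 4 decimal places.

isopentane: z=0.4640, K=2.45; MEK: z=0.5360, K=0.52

two-phase, V/F = 0.5970

ΣzᵢKᵢ = 1.4155; Σzᵢ/Kᵢ = 1.2202.
Both exceed 1, so a two-phase solution exists.
Newton–Raphson from ψ = 0.35:
  ψ = 0.3500: g = 0.13707, g' = -0.6077 → ψ = 0.5756
  ψ = 0.5756: g = 0.01124, g' = -0.5256 → ψ = 0.5970
Converged at ψ = 0.5970.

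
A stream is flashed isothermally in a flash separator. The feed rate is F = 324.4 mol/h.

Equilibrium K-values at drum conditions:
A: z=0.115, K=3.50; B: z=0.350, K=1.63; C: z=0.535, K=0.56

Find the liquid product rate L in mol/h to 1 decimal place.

Material balance + equilibrium reduce to Σ zᵢ(Kᵢ−1)/(1+β(Kᵢ−1)) = 0.
Check two-phase: ΣzᵢKᵢ = 1.273 > 1 and Σzᵢ/Kᵢ = 1.203 > 1, so g(0) = 0.273 > 0 and g(1) = -0.203 < 0.
Newton–Raphson from β = 0.47:
  β = 0.470: g = 0.0055, g' = -0.399 → β = 0.484
Converged at β = 0.484.
Then V = β·F = 0.4839·324.4 = 157.0 mol/h and L = F − V = 167.4 mol/h.

L = 167.4 mol/h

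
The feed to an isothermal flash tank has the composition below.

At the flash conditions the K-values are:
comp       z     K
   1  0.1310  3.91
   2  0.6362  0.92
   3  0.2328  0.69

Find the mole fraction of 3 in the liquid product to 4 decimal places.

Let ψ = V/F and solve Σ zᵢ(Kᵢ−1)/(1+ψ(Kᵢ−1)) = 0.
Feasibility: ΣzᵢKᵢ = 1.2581, Σzᵢ/Kᵢ = 1.0624 — both > 1, two phases present.
Iterate (Newton) starting at ψ = 0.34:
  ψ = 0.3400: g = 0.05863, g' = -0.3126 → ψ = 0.5276
  ψ = 0.5276: g = 0.01094, g' = -0.2090 → ψ = 0.5800
  ψ = 0.5800: g = 0.00048, g' = -0.1913 → ψ = 0.5825
Converged at ψ = 0.5825.
Compositions from xᵢ = zᵢ/(1+ψ(Kᵢ−1)), yᵢ = Kᵢxᵢ:
  1: x = 0.0486, y = 0.1901
  2: x = 0.6673, y = 0.6139
  3: x = 0.2841, y = 0.1960

x_3 = 0.2841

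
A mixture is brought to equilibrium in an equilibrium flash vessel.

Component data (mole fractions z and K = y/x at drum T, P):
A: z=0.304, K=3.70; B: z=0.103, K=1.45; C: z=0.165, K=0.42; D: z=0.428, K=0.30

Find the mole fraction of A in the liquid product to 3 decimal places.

x_A = 0.168

Rachford–Rice: g(ψ) = Σ zᵢ(Kᵢ−1)/(1+ψ(Kᵢ−1)) = 0.
Feasibility: ΣzᵢKᵢ = 1.472, Σzᵢ/Kᵢ = 1.973 — both > 1, two phases present.
Newton–Raphson from ψ = 0.5:
  ψ = 0.500: g = -0.2086, g' = -1.022 → ψ = 0.296
  ψ = 0.296: g = 0.0039, g' = -1.116 → ψ = 0.299
Converged at ψ = 0.299.
Compositions from xᵢ = zᵢ/(1+ψ(Kᵢ−1)), yᵢ = Kᵢxᵢ:
  A: x = 0.168, y = 0.622
  B: x = 0.091, y = 0.132
  C: x = 0.200, y = 0.084
  D: x = 0.541, y = 0.162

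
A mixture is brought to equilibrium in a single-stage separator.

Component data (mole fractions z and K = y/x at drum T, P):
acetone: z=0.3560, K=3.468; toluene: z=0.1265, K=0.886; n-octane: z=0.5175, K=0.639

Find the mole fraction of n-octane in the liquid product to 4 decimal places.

x_n-octane = 0.7446

Rachford–Rice: g(V/F) = Σ zᵢ(Kᵢ−1)/(1+V/F(Kᵢ−1)) = 0.
Check two-phase: ΣzᵢKᵢ = 1.6774 > 1 and Σzᵢ/Kᵢ = 1.0553 > 1, so g(0) = 0.6774 > 0 and g(1) = -0.0553 < 0.
Iterate (Newton) starting at V/F = 0.48:
  V/F = 0.4800: g = 0.16095, g' = -0.5549 → V/F = 0.7701
  V/F = 0.7701: g = 0.02836, g' = -0.3891 → V/F = 0.8429
  V/F = 0.8429: g = 0.00074, g' = -0.3699 → V/F = 0.8449
Converged at V/F = 0.8449.
Compositions from xᵢ = zᵢ/(1+V/F(Kᵢ−1)), yᵢ = Kᵢxᵢ:
  acetone: x = 0.1154, y = 0.4002
  toluene: x = 0.1400, y = 0.1240
  n-octane: x = 0.7446, y = 0.4758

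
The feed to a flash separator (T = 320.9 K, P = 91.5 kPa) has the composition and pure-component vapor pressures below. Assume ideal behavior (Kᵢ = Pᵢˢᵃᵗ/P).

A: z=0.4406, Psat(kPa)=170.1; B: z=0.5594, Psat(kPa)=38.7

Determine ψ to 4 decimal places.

Raoult's law: Kᵢ = Pᵢˢᵃᵗ/P = Pᵢˢᵃᵗ/91.5.
  K_A = 170.1/91.5 = 1.859016, K_B = 38.7/91.5 = 0.422951
Rachford–Rice: g(ψ) = Σ zᵢ(Kᵢ−1)/(1+ψ(Kᵢ−1)) = 0.
g(0) = ΣzᵢKᵢ − 1 = 0.0557 and g(1) = 1 − Σzᵢ/Kᵢ = -0.5596, so a root lies in (0, 1).
Binary case is linear: z₁(K₁−1)(1+ψ(K₂−1)) + z₂(K₂−1)(1+ψ(K₁−1)) = 0
⇒ ψ = [z₁(K₁−1)+z₂(K₂−1)] / [−(K₁−1)(K₂−1)] = 0.05568/0.49569 = 0.1123

ψ = 0.1123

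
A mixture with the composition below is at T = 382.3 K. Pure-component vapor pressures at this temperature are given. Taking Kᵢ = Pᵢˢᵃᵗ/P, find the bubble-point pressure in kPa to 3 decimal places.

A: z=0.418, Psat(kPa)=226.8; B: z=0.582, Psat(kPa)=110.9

At the bubble point ψ → 0, so ΣzᵢKᵢ = 1 with Kᵢ = Pᵢˢᵃᵗ/P ⇒ P = ΣzᵢPᵢˢᵃᵗ.
P = 0.418·226.8 + 0.582·110.9 = 159.346 kPa

Pbub = 159.346 kPa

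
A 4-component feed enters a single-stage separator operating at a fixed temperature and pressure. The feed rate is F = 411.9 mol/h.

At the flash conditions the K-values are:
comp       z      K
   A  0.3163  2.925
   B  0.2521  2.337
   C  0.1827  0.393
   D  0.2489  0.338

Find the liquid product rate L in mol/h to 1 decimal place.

L = 154.3 mol/h

Let β = V/F and solve Σ zᵢ(Kᵢ−1)/(1+β(Kᵢ−1)) = 0.
g(0) = ΣzᵢKᵢ − 1 = 0.6703 and g(1) = 1 − Σzᵢ/Kᵢ = -0.4173, so a root lies in (0, 1).
Newton iteration, β⁰ = 0.54:
  β = 0.5400: g = 0.07286, g' = -0.8469 → β = 0.6260
  β = 0.6260: g = -0.00065, g' = -0.8678 → β = 0.6253
Converged at β = 0.6253.
Then V = β·F = 0.6253·411.9 = 257.6 mol/h and L = F − V = 154.3 mol/h.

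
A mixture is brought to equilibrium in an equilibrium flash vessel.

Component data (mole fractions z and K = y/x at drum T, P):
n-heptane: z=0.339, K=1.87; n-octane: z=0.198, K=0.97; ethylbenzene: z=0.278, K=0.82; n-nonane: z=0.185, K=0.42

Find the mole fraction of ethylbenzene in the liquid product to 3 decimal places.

x_ethylbenzene = 0.304

Material balance + equilibrium reduce to Σ zᵢ(Kᵢ−1)/(1+ψ(Kᵢ−1)) = 0.
Check two-phase: ΣzᵢKᵢ = 1.132 > 1 and Σzᵢ/Kᵢ = 1.165 > 1, so g(0) = 0.132 > 0 and g(1) = -0.165 < 0.
Newton iteration, ψ⁰ = 0.43:
  ψ = 0.430: g = 0.0114, g' = -0.257 → ψ = 0.474
Converged at ψ = 0.474.
Compositions from xᵢ = zᵢ/(1+ψ(Kᵢ−1)), yᵢ = Kᵢxᵢ:
  n-heptane: x = 0.240, y = 0.449
  n-octane: x = 0.201, y = 0.195
  ethylbenzene: x = 0.304, y = 0.249
  n-nonane: x = 0.255, y = 0.107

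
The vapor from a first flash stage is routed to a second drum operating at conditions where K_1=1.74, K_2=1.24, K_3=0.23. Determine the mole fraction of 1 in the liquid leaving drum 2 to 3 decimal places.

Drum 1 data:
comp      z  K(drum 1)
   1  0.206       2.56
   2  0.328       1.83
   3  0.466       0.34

x_1 (drum 2) = 0.239

Drum 1:
Let ψ₁ = V/F and solve Σ zᵢ(Kᵢ−1)/(1+ψ₁(Kᵢ−1)) = 0.
g(0) = ΣzᵢKᵢ − 1 = 0.286 and g(1) = 1 − Σzᵢ/Kᵢ = -0.630, so a root lies in (0, 1).
Newton iteration, ψ₁⁰ = 0.5:
  ψ₁ = 0.500: g = -0.0861, g' = -0.723 → ψ₁ = 0.381
  ψ₁ = 0.381: g = -0.0024, g' = -0.690 → ψ₁ = 0.377
Converged at ψ₁ = 0.377.
Drum-1 compositions:
  1: x = 0.130, y = 0.332
  2: x = 0.250, y = 0.457
  3: x = 0.621, y = 0.211
Drum-2 feed = drum-1 vapor: z₂ = (0.3319, 0.4571, 0.2110).
Drum 2:
Newton iteration, ψ₂⁰ = 0.34:
  ψ₂ = 0.340: g = 0.0776, g' = -0.368 → ψ₂ = 0.551
  ψ₂ = 0.551: g = -0.0107, g' = -0.489 → ψ₂ = 0.529
  ψ₂ = 0.529: g = -0.0002, g' = -0.471 → ψ₂ = 0.528
Converged at ψ₂ = 0.528.
  1: x = 0.239, y = 0.415
  2: x = 0.406, y = 0.503
  3: x = 0.356, y = 0.082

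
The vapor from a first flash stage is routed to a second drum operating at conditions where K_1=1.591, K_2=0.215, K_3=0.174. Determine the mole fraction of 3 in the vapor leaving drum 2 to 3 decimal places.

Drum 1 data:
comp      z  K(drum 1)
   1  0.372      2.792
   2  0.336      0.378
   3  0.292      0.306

y_3 (drum 2) = 0.031

Drum 1:
Rachford–Rice: g(ψ₁) = Σ zᵢ(Kᵢ−1)/(1+ψ₁(Kᵢ−1)) = 0.
Check two-phase: ΣzᵢKᵢ = 1.255 > 1 and Σzᵢ/Kᵢ = 1.976 > 1, so g(0) = 0.255 > 0 and g(1) = -0.976 < 0.
Newton–Raphson from ψ₁ = 0.5:
  ψ₁ = 0.500: g = -0.2621, g' = -0.936 → ψ₁ = 0.220
  ψ₁ = 0.220: g = -0.0032, g' = -0.985 → ψ₁ = 0.217
Converged at ψ₁ = 0.217.
Drum-1 compositions:
  1: x = 0.268, y = 0.748
  2: x = 0.388, y = 0.147
  3: x = 0.344, y = 0.105
Drum-2 feed = drum-1 vapor: z₂ = (0.7480, 0.1468, 0.1052).
Drum 2:
Rachford–Rice: g(ψ₂) = Σ zᵢ(Kᵢ−1)/(1+ψ₂(Kᵢ−1)) = 0.
Feasibility: ΣzᵢKᵢ = 1.240, Σzᵢ/Kᵢ = 1.757 — both > 1, two phases present.
Newton iteration, ψ₂⁰ = 0.41:
  ψ₂ = 0.410: g = 0.0546, g' = -0.530 → ψ₂ = 0.513
  ψ₂ = 0.513: g = -0.0044, g' = -0.623 → ψ₂ = 0.506
Converged at ψ₂ = 0.506.
  1: x = 0.576, y = 0.916
  2: x = 0.243, y = 0.052
  3: x = 0.181, y = 0.031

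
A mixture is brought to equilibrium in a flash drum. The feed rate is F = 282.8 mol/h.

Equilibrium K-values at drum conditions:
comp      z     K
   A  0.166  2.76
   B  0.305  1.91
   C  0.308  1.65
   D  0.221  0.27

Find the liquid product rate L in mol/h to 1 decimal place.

L = 48.8 mol/h

Rachford–Rice: g(V/F) = Σ zᵢ(Kᵢ−1)/(1+V/F(Kᵢ−1)) = 0.
g(0) = ΣzᵢKᵢ − 1 = 0.609 and g(1) = 1 − Σzᵢ/Kᵢ = -0.225, so a root lies in (0, 1).
Newton iteration, V/F⁰ = 0.37:
  V/F = 0.370: g = 0.3249, g' = -0.636 → V/F = 0.881
  V/F = 0.881: g = -0.0564, g' = -1.135 → V/F = 0.832
  V/F = 0.832: g = -0.0040, g' = -0.984 → V/F = 0.827
Converged at V/F = 0.827.
Then V = V/F·F = 0.8275·282.8 = 234.0 mol/h and L = F − V = 48.8 mol/h.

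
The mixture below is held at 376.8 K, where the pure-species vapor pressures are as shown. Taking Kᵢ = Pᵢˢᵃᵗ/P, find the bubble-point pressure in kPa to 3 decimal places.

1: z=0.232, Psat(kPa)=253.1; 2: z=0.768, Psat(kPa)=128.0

At the bubble point ψ → 0, so ΣzᵢKᵢ = 1 with Kᵢ = Pᵢˢᵃᵗ/P ⇒ P = ΣzᵢPᵢˢᵃᵗ.
P = 0.232·253.1 + 0.768·128.0 = 157.023 kPa

Pbub = 157.023 kPa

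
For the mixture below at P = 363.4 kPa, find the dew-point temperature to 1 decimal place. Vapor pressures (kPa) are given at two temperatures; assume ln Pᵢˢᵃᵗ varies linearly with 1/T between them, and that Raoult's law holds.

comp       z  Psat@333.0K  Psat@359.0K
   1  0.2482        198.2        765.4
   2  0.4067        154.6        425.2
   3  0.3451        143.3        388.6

T = 352.8 K

Dew-point temperature: Σzᵢ·P/Pᵢˢᵃᵗ(T) = 1. Interpolate ln Pᵢˢᵃᵗ = aᵢ + bᵢ/T.
  T = 333.0 K: ΣzᵢP/Pᵢˢᵃᵗ = 2.2862
  T = 359.0 K: ΣzᵢP/Pᵢˢᵃᵗ = 0.7882
  T = 346.0 K: ΣzᵢP/Pᵢˢᵃᵗ = 1.3129
  T = 352.5 K: ΣzᵢP/Pᵢˢᵃᵗ = 1.0120
  T = 355.8 K: ΣzᵢP/Pᵢˢᵃᵗ = 0.8903
  T = 354.1 K: ΣzᵢP/Pᵢˢᵃᵗ = 0.9507
Interpolating between 352.5 K and 354.1 K gives T ≈ 352.8 K.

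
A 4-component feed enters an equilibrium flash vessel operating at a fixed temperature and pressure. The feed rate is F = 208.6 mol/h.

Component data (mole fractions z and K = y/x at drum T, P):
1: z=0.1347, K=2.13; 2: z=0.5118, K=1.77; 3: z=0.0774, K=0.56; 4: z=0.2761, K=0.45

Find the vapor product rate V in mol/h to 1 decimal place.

Newton iteration, ψ⁰ = 0.31:
  ψ = 0.3100: g = 0.20837, g' = -0.4336 → ψ = 0.7906
  ψ = 0.7906: g = 0.00445, g' = -0.4619 → ψ = 0.8002
Converged at ψ = 0.8002.
Then V = ψ·F = 0.8002·208.6 = 166.9 mol/h and L = F − V = 41.7 mol/h.

V = 166.9 mol/h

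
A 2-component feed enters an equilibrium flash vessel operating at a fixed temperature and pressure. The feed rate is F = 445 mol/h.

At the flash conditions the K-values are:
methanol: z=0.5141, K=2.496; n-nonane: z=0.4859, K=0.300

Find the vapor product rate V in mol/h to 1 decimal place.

V = 182.3 mol/h

Newton iteration, ψ⁰ = 0.63:
  ψ = 0.6300: g = -0.21253, g' = -1.0669 → ψ = 0.4308
  ψ = 0.4308: g = -0.01930, g' = -0.9135 → ψ = 0.4097
  ψ = 0.4097: g = -0.00004, g' = -0.9103 → ψ = 0.4096
Converged at ψ = 0.4096.
Then V = ψ·F = 0.4096·445 = 182.3 mol/h and L = F − V = 262.7 mol/h.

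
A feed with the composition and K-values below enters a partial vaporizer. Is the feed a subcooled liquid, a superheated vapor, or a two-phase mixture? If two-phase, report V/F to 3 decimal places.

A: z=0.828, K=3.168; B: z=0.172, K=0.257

superheated vapor

ΣzᵢKᵢ = 2.667; Σzᵢ/Kᵢ = 0.931.
Since Σzᵢ/Kᵢ < 1 the mixture is above its dew point — single vapor phase.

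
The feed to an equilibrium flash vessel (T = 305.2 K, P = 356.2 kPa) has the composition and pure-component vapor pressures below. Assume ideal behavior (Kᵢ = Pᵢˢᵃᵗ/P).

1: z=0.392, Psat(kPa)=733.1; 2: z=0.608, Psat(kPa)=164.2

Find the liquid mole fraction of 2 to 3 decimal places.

x_2 = 0.663

Raoult's law: Kᵢ = Pᵢˢᵃᵗ/P = Pᵢˢᵃᵗ/356.2.
  K_1 = 733.1/356.2 = 2.05811, K_2 = 164.2/356.2 = 0.46098
Let ψ = V/F and solve Σ zᵢ(Kᵢ−1)/(1+ψ(Kᵢ−1)) = 0.
Feasibility: ΣzᵢKᵢ = 1.087, Σzᵢ/Kᵢ = 1.509 — both > 1, two phases present.
Newton–Raphson from ψ = 0.5:
  ψ = 0.500: g = -0.1774, g' = -0.519 → ψ = 0.158
  ψ = 0.158: g = -0.0029, g' = -0.533 → ψ = 0.153
Converged at ψ = 0.153.
Compositions from xᵢ = zᵢ/(1+ψ(Kᵢ−1)), yᵢ = Kᵢxᵢ:
  1: x = 0.337, y = 0.695
  2: x = 0.663, y = 0.305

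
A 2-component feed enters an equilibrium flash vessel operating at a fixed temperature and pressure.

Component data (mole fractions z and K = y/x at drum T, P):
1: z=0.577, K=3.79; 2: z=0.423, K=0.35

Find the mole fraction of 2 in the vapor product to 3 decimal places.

Binary case is linear: z₁(K₁−1)(1+ψ(K₂−1)) + z₂(K₂−1)(1+ψ(K₁−1)) = 0
⇒ ψ = [z₁(K₁−1)+z₂(K₂−1)] / [−(K₁−1)(K₂−1)] = 1.3349/1.8135 = 0.736
Compositions from xᵢ = zᵢ/(1+ψ(Kᵢ−1)), yᵢ = Kᵢxᵢ:
  1: x = 0.189, y = 0.716
  2: x = 0.811, y = 0.284

y_2 = 0.284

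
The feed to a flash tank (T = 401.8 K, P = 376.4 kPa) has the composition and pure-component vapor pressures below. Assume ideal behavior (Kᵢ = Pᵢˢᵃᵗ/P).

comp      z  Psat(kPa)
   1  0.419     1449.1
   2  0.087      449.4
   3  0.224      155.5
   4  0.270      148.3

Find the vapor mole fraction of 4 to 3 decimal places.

Raoult's law: Kᵢ = Pᵢˢᵃᵗ/P = Pᵢˢᵃᵗ/376.4.
  K_1 = 1449.1/376.4 = 3.84989, K_2 = 449.4/376.4 = 1.19394, K_3 = 155.5/376.4 = 0.41312, K_4 = 148.3/376.4 = 0.39400
Let ψ = V/F and solve Σ zᵢ(Kᵢ−1)/(1+ψ(Kᵢ−1)) = 0.
g(0) = ΣzᵢKᵢ − 1 = 0.916 and g(1) = 1 − Σzᵢ/Kᵢ = -0.409, so a root lies in (0, 1).
Newton–Raphson from ψ = 0.59:
  ψ = 0.590: g = 0.0047, g' = -0.897 → ψ = 0.595
Converged at ψ = 0.595.
Compositions from xᵢ = zᵢ/(1+ψ(Kᵢ−1)), yᵢ = Kᵢxᵢ:
  1: x = 0.155, y = 0.598
  2: x = 0.078, y = 0.093
  3: x = 0.344, y = 0.142
  4: x = 0.422, y = 0.166

y_4 = 0.166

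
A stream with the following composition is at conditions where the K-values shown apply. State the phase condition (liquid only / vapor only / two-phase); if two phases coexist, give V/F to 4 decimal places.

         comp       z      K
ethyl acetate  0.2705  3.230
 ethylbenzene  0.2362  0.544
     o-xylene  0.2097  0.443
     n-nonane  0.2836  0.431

ΣzᵢKᵢ = 1.2173; Σzᵢ/Kᵢ = 1.6493.
Both exceed 1, so a two-phase solution exists.
Rachford–Rice: g(ψ) = Σ zᵢ(Kᵢ−1)/(1+ψ(Kᵢ−1)) = 0.
Newton–Raphson from ψ = 0.31:
  ψ = 0.3100: g = -0.10589, g' = -0.7673 → ψ = 0.1720
  ψ = 0.1720: g = 0.01107, g' = -0.9530 → ψ = 0.1836
  ψ = 0.1836: g = 0.00013, g' = -0.9309 → ψ = 0.1837
Converged at ψ = 0.1837.

two-phase, V/F = 0.1837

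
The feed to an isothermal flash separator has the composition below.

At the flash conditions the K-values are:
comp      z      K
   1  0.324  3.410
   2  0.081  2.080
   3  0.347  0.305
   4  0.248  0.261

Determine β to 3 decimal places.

Material balance + equilibrium reduce to Σ zᵢ(Kᵢ−1)/(1+β(Kᵢ−1)) = 0.
Feasibility: ΣzᵢKᵢ = 1.444, Σzᵢ/Kᵢ = 2.222 — both > 1, two phases present.
Newton–Raphson from β = 0.5:
  β = 0.500: g = -0.2494, g' = -1.161 → β = 0.285
  β = 0.285: g = -0.0034, g' = -1.194 → β = 0.282
Converged at β = 0.282.

β = 0.282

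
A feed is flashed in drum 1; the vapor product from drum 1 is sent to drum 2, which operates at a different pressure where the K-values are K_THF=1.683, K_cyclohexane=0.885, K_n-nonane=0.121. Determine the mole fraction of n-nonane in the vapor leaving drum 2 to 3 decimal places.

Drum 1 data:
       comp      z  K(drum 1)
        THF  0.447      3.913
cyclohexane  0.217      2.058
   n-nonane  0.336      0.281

y_n-nonane (drum 2) = 0.037

Drum 1:
Let ψ₁ = V/F and solve Σ zᵢ(Kᵢ−1)/(1+ψ₁(Kᵢ−1)) = 0.
Feasibility: ΣzᵢKᵢ = 2.290, Σzᵢ/Kᵢ = 1.415 — both > 1, two phases present.
Iterate (Newton) starting at ψ₁ = 0.57:
  ψ₁ = 0.570: g = 0.2233, g' = -1.129 → ψ₁ = 0.768
  ψ₁ = 0.768: g = -0.0103, g' = -1.302 → ψ₁ = 0.760
Converged at ψ₁ = 0.760.
Drum-1 compositions:
  THF: x = 0.139, y = 0.544
  cyclohexane: x = 0.120, y = 0.248
  n-nonane: x = 0.741, y = 0.208
Drum-2 feed = drum-1 vapor: z₂ = (0.5443, 0.2476, 0.2081).
Drum 2:
Newton–Raphson from ψ₂ = 0.63:
  ψ₂ = 0.630: g = -0.1807, g' = -0.935 → ψ₂ = 0.437
  ψ₂ = 0.437: g = -0.0406, g' = -0.578 → ψ₂ = 0.367
  ψ₂ = 0.367: g = -0.0023, g' = -0.516 → ψ₂ = 0.362
Converged at ψ₂ = 0.362.
  THF: x = 0.436, y = 0.734
  cyclohexane: x = 0.258, y = 0.229
  n-nonane: x = 0.305, y = 0.037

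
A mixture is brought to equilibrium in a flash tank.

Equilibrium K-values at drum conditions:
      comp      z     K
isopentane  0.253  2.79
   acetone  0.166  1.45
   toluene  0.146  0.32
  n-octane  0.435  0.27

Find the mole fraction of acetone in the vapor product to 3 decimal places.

y_acetone = 0.230

Newton–Raphson from β = 0.33:
  β = 0.330: g = -0.1966, g' = -0.860 → β = 0.102
  β = 0.102: g = 0.0051, g' = -0.960 → β = 0.107
Converged at β = 0.107.
Compositions from xᵢ = zᵢ/(1+β(Kᵢ−1)), yᵢ = Kᵢxᵢ:
  isopentane: x = 0.212, y = 0.593
  acetone: x = 0.158, y = 0.230
  toluene: x = 0.157, y = 0.050
  n-octane: x = 0.472, y = 0.127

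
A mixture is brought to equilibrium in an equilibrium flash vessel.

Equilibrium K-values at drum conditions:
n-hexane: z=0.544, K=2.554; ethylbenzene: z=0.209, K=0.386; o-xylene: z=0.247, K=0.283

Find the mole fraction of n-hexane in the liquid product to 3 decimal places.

x_n-hexane = 0.302

Newton–Raphson from β = 0.48:
  β = 0.480: g = 0.0322, g' = -0.885 → β = 0.516
Converged at β = 0.516.
Compositions from xᵢ = zᵢ/(1+β(Kᵢ−1)), yᵢ = Kᵢxᵢ:
  n-hexane: x = 0.302, y = 0.771
  ethylbenzene: x = 0.306, y = 0.118
  o-xylene: x = 0.392, y = 0.111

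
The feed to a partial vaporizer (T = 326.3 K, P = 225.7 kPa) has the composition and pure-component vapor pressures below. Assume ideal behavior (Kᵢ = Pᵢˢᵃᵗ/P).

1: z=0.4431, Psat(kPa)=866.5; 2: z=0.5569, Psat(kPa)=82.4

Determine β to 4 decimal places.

β = 0.5017

Raoult's law: Kᵢ = Pᵢˢᵃᵗ/P = Pᵢˢᵃᵗ/225.7.
  K_1 = 866.5/225.7 = 3.839167, K_2 = 82.4/225.7 = 0.365086
Let β = V/F and solve Σ zᵢ(Kᵢ−1)/(1+β(Kᵢ−1)) = 0.
Check two-phase: ΣzᵢKᵢ = 1.9045 > 1 and Σzᵢ/Kᵢ = 1.6408 > 1, so g(0) = 0.9045 > 0 and g(1) = -0.6408 < 0.
Iterate (Newton) starting at β = 0.5:
  β = 0.5000: g = 0.00190, g' = -1.0920 → β = 0.5017
Converged at β = 0.5017.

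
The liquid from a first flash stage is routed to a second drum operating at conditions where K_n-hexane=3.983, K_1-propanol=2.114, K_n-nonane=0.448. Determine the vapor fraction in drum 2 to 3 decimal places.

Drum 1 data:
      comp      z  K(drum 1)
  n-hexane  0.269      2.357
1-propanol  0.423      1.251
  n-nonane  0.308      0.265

Drum 1:
Material balance + equilibrium reduce to Σ zᵢ(Kᵢ−1)/(1+ψ₁(Kᵢ−1)) = 0.
Check two-phase: ΣzᵢKᵢ = 1.245 > 1 and Σzᵢ/Kᵢ = 1.615 > 1, so g(0) = 0.245 > 0 and g(1) = -0.615 < 0.
Newton iteration, ψ₁⁰ = 0.53:
  ψ₁ = 0.530: g = -0.0648, g' = -0.635 → ψ₁ = 0.428
  ψ₁ = 0.428: g = -0.0034, g' = -0.574 → ψ₁ = 0.422
Converged at ψ₁ = 0.422.
Drum-1 compositions:
  n-hexane: x = 0.171, y = 0.403
  1-propanol: x = 0.382, y = 0.479
  n-nonane: x = 0.446, y = 0.118
Drum-2 feed = drum-1 liquid: z₂ = (0.1711, 0.3825, 0.4464).
Drum 2:
Rachford–Rice: g(ψ₂) = Σ zᵢ(Kᵢ−1)/(1+ψ₂(Kᵢ−1)) = 0.
Check two-phase: ΣzᵢKᵢ = 1.690 > 1 and Σzᵢ/Kᵢ = 1.220 > 1, so g(0) = 0.690 > 0 and g(1) = -0.220 < 0.
Iterate (Newton) starting at ψ₂ = 0.5:
  ψ₂ = 0.500: g = 0.1381, g' = -0.701 → ψ₂ = 0.697
  ψ₂ = 0.697: g = 0.0050, g' = -0.670 → ψ₂ = 0.705
Converged at ψ₂ = 0.705.
  n-hexane: x = 0.055, y = 0.220
  1-propanol: x = 0.214, y = 0.453
  n-nonane: x = 0.731, y = 0.327

V/F (drum 2) = 0.705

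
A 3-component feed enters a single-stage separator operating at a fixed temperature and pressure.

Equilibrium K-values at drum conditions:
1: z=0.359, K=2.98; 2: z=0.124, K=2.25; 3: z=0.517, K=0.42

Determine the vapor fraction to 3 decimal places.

Rachford–Rice: g(ψ) = Σ zᵢ(Kᵢ−1)/(1+ψ(Kᵢ−1)) = 0.
Feasibility: ΣzᵢKᵢ = 1.566, Σzᵢ/Kᵢ = 1.407 — both > 1, two phases present.
Iterate (Newton) starting at ψ = 0.5:
  ψ = 0.500: g = 0.0302, g' = -0.774 → ψ = 0.539
Converged at ψ = 0.539.

ψ = 0.539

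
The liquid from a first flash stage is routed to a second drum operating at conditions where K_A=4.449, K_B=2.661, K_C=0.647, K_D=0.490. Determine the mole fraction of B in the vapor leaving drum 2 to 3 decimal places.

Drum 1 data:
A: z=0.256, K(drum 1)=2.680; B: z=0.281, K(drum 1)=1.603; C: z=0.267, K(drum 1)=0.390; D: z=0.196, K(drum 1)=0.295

Drum 1:
Material balance + equilibrium reduce to Σ zᵢ(Kᵢ−1)/(1+ψ₁(Kᵢ−1)) = 0.
g(0) = ΣzᵢKᵢ − 1 = 0.298 and g(1) = 1 − Σzᵢ/Kᵢ = -0.620, so a root lies in (0, 1).
Newton iteration, ψ₁⁰ = 0.59:
  ψ₁ = 0.590: g = -0.1501, g' = -0.766 → ψ₁ = 0.394
  ψ₁ = 0.394: g = -0.0101, g' = -0.687 → ψ₁ = 0.379
Converged at ψ₁ = 0.379.
Drum-1 compositions:
  A: x = 0.156, y = 0.419
  B: x = 0.229, y = 0.367
  C: x = 0.347, y = 0.135
  D: x = 0.268, y = 0.079
Drum-2 feed = drum-1 liquid: z₂ = (0.1563, 0.2287, 0.3474, 0.2676).
Drum 2:
Newton iteration, ψ₂⁰ = 0.5:
  ψ₂ = 0.500: g = 0.0733, g' = -0.628 → ψ₂ = 0.617
  ψ₂ = 0.617: g = 0.0042, g' = -0.563 → ψ₂ = 0.624
Converged at ψ₂ = 0.624.
  A: x = 0.050, y = 0.221
  B: x = 0.112, y = 0.299
  C: x = 0.446, y = 0.288
  D: x = 0.393, y = 0.192

y_B (drum 2) = 0.299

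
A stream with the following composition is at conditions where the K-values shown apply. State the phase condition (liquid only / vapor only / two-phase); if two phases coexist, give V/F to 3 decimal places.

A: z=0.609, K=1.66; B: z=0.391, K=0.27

ΣzᵢKᵢ = 1.117; Σzᵢ/Kᵢ = 1.815.
Both exceed 1, so a two-phase solution exists.
Let ψ = V/F and solve Σ zᵢ(Kᵢ−1)/(1+ψ(Kᵢ−1)) = 0.
Newton–Raphson from ψ = 0.57:
  ψ = 0.570: g = -0.1968, g' = -0.751 → ψ = 0.308
  ψ = 0.308: g = -0.0342, g' = -0.530 → ψ = 0.244
  ψ = 0.244: g = -0.0008, g' = -0.505 → ψ = 0.242
Converged at ψ = 0.242.

two-phase, V/F = 0.242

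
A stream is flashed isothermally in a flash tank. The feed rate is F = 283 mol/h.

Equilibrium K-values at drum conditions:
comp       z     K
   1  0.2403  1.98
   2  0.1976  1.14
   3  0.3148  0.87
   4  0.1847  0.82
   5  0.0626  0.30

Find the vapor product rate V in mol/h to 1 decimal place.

Rachford–Rice: g(V/F) = Σ zᵢ(Kᵢ−1)/(1+V/F(Kᵢ−1)) = 0.
Feasibility: ΣzᵢKᵢ = 1.1452, Σzᵢ/Kᵢ = 1.0904 — both > 1, two phases present.
Newton iteration, V/F⁰ = 0.5:
  V/F = 0.5000: g = 0.03619, g' = -0.1932 → V/F = 0.6872
  V/F = 0.6872: g = -0.00137, g' = -0.2137 → V/F = 0.6809
  V/F = 0.6809: g = -0.00000, g' = -0.2124 → V/F = 0.6808
Converged at V/F = 0.6808.
Then V = V/F·F = 0.6808·283 = 192.7 mol/h and L = F − V = 90.3 mol/h.

V = 192.7 mol/h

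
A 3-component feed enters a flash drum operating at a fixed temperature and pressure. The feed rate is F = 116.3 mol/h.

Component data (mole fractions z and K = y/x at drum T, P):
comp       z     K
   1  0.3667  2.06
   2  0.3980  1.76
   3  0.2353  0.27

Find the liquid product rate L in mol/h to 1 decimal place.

Material balance + equilibrium reduce to Σ zᵢ(Kᵢ−1)/(1+ψ(Kᵢ−1)) = 0.
Feasibility: ΣzᵢKᵢ = 1.5194, Σzᵢ/Kᵢ = 1.2756 — both > 1, two phases present.
Newton iteration, ψ⁰ = 0.44:
  ψ = 0.4400: g = 0.23870, g' = -0.5928 → ψ = 0.8426
  ψ = 0.8426: g = -0.05659, g' = -1.0469 → ψ = 0.7886
  ψ = 0.7886: g = -0.00394, g' = -0.9085 → ψ = 0.7842
Converged at ψ = 0.7842.
Then V = ψ·F = 0.7842·116.3 = 91.2 mol/h and L = F − V = 25.1 mol/h.

L = 25.1 mol/h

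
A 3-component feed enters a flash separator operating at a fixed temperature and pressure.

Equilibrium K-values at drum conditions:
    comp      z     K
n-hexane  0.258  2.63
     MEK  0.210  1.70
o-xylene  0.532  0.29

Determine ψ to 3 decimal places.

ψ = 0.207

Let ψ = V/F and solve Σ zᵢ(Kᵢ−1)/(1+ψ(Kᵢ−1)) = 0.
g(0) = ΣzᵢKᵢ − 1 = 0.190 and g(1) = 1 − Σzᵢ/Kᵢ = -1.056, so a root lies in (0, 1).
Iterate (Newton) starting at ψ = 0.5:
  ψ = 0.500: g = -0.2450, g' = -0.909 → ψ = 0.231
  ψ = 0.231: g = -0.0194, g' = -0.822 → ψ = 0.207
Converged at ψ = 0.207.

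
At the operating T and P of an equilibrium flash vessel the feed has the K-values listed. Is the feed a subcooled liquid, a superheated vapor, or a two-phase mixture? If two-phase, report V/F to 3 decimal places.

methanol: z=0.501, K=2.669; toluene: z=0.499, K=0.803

ΣzᵢKᵢ = 1.738; Σzᵢ/Kᵢ = 0.809.
Since Σzᵢ/Kᵢ < 1 the mixture is above its dew point — single vapor phase.

superheated vapor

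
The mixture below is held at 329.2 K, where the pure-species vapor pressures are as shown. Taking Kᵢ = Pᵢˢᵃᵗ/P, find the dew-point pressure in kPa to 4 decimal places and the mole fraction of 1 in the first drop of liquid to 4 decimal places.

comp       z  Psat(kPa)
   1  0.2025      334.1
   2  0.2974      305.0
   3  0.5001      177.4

At the dew point ψ → 1, so Σzᵢ/Kᵢ = 1 with Kᵢ = Pᵢˢᵃᵗ/P ⇒ 1/P = Σzᵢ/Pᵢˢᵃᵗ.
1/P = 0.2025/334.1 + 0.2974/305.0 + 0.5001/177.4 = 0.0044002 ⇒ P = 227.2603 kPa
xᵢ = zᵢP/Pᵢˢᵃᵗ ⇒ x_1 = 0.2025·227.2603/334.1 = 0.1377

Pdew = 227.2603 kPa, x_1 = 0.1377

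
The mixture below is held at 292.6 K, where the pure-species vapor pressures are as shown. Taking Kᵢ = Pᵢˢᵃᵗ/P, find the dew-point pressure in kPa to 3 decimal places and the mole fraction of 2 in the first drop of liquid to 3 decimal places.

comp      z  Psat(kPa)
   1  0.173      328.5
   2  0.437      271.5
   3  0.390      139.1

At the dew point ψ → 1, so Σzᵢ/Kᵢ = 1 with Kᵢ = Pᵢˢᵃᵗ/P ⇒ 1/P = Σzᵢ/Pᵢˢᵃᵗ.
1/P = 0.173/328.5 + 0.437/271.5 + 0.390/139.1 = 0.004940 ⇒ P = 202.431 kPa
xᵢ = zᵢP/Pᵢˢᵃᵗ ⇒ x_2 = 0.437·202.431/271.5 = 0.326

Pdew = 202.431 kPa, x_2 = 0.326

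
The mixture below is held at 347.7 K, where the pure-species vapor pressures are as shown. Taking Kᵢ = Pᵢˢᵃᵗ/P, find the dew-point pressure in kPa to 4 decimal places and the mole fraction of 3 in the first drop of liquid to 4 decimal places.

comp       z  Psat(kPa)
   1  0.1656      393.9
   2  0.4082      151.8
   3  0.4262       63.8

At the dew point ψ → 1, so Σzᵢ/Kᵢ = 1 with Kᵢ = Pᵢˢᵃᵗ/P ⇒ 1/P = Σzᵢ/Pᵢˢᵃᵗ.
1/P = 0.1656/393.9 + 0.4082/151.8 + 0.4262/63.8 = 0.0097897 ⇒ P = 102.1479 kPa
xᵢ = zᵢP/Pᵢˢᵃᵗ ⇒ x_3 = 0.4262·102.1479/63.8 = 0.6824

Pdew = 102.1479 kPa, x_3 = 0.6824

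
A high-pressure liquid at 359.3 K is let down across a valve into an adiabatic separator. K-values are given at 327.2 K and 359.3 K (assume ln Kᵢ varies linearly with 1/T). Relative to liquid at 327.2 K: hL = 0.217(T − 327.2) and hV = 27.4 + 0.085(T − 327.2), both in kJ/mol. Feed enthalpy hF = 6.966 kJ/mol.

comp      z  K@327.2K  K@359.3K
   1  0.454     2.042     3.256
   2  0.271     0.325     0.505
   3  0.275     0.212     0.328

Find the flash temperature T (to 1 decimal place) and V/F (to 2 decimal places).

T = 333.7 K, V/F = 0.21

Adiabatic flash: solve Rachford–Rice at each trial T, then check hF = ψ·hV(T) + (1−ψ)·hL(T).
  T = 327.2 K: K = (2.042, 0.325, 0.212), RR gives ψ = 0.096, H_out = 2.631 kJ/mol
  T = 359.3 K: K = (3.256, 0.505, 0.328), RR gives ψ = 0.527, H_out = 19.180 kJ/mol
  T = 343.2 K: K = (2.605, 0.409, 0.266), RR gives ψ = 0.342, H_out = 12.129 kJ/mol
  T = 335.2 K: K = (2.313, 0.366, 0.238), RR gives ψ = 0.233, H_out = 7.875 kJ/mol
  T = 331.2 K: K = (2.175, 0.345, 0.225), RR gives ψ = 0.169, H_out = 5.414 kJ/mol
  T = 333.2 K: K = (2.243, 0.355, 0.231), RR gives ψ = 0.202, H_out = 6.679 kJ/mol
Linear interpolation between T = 333.2 (H_out = 6.679) and T = 335.2 (H_out = 7.875) on hF = 6.966 gives T ≈ 333.7 K, at which ψ = 0.21.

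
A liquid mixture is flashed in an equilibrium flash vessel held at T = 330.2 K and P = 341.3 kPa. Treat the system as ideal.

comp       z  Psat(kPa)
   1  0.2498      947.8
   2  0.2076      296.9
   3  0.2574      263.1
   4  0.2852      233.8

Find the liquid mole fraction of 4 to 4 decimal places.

Raoult's law: Kᵢ = Pᵢˢᵃᵗ/P = Pᵢˢᵃᵗ/341.3.
  K_1 = 947.8/341.3 = 2.777029, K_2 = 296.9/341.3 = 0.869909, K_3 = 263.1/341.3 = 0.770876, K_4 = 233.8/341.3 = 0.685028
Newton–Raphson from ψ = 0.38:
  ψ = 0.3800: g = 0.06992, g' = -0.3377 → ψ = 0.5871
  ψ = 0.5871: g = 0.00967, g' = -0.2537 → ψ = 0.6252
  ψ = 0.6252: g = 0.00020, g' = -0.2435 → ψ = 0.6260
Converged at ψ = 0.6260.
Compositions from xᵢ = zᵢ/(1+ψ(Kᵢ−1)), yᵢ = Kᵢxᵢ:
  1: x = 0.1183, y = 0.3284
  2: x = 0.2260, y = 0.1966
  3: x = 0.3005, y = 0.2316
  4: x = 0.3552, y = 0.2433

x_4 = 0.3552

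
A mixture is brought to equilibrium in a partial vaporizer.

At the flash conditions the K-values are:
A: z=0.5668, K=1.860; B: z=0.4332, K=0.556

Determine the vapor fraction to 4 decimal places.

ψ = 0.7729

Material balance + equilibrium reduce to Σ zᵢ(Kᵢ−1)/(1+ψ(Kᵢ−1)) = 0.
g(0) = ΣzᵢKᵢ − 1 = 0.2951 and g(1) = 1 − Σzᵢ/Kᵢ = -0.0839, so a root lies in (0, 1).
Binary case is linear: z₁(K₁−1)(1+ψ(K₂−1)) + z₂(K₂−1)(1+ψ(K₁−1)) = 0
⇒ ψ = [z₁(K₁−1)+z₂(K₂−1)] / [−(K₁−1)(K₂−1)] = 0.29511/0.38184 = 0.7729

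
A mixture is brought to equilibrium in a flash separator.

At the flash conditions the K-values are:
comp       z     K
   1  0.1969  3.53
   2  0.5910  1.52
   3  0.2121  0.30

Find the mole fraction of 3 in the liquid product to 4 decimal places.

Material balance + equilibrium reduce to Σ zᵢ(Kᵢ−1)/(1+V/F(Kᵢ−1)) = 0.
Check two-phase: ΣzᵢKᵢ = 1.6570 > 1 and Σzᵢ/Kᵢ = 1.1516 > 1, so g(0) = 0.6570 > 0 and g(1) = -0.1516 < 0.
Iterate (Newton) starting at V/F = 0.5:
  V/F = 0.5000: g = 0.23543, g' = -0.5923 → V/F = 0.8975
  V/F = 0.8975: g = -0.03751, g' = -0.9441 → V/F = 0.8577
  V/F = 0.8577: g = -0.00189, g' = -0.8527 → V/F = 0.8555
Converged at V/F = 0.8555.
Compositions from xᵢ = zᵢ/(1+V/F(Kᵢ−1)), yᵢ = Kᵢxᵢ:
  1: x = 0.0622, y = 0.2196
  2: x = 0.4090, y = 0.6217
  3: x = 0.5287, y = 0.1586

x_3 = 0.5287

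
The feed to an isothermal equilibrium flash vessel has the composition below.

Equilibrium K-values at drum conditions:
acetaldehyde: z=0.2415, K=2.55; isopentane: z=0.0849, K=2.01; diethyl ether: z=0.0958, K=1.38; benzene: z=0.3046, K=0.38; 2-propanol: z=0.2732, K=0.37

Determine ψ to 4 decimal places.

ψ = 0.1697

Rachford–Rice: g(ψ) = Σ zᵢ(Kᵢ−1)/(1+ψ(Kᵢ−1)) = 0.
Feasibility: ΣzᵢKᵢ = 1.1355, Σzᵢ/Kᵢ = 1.7463 — both > 1, two phases present.
Newton iteration, ψ⁰ = 0.46:
  ψ = 0.4600: g = -0.19850, g' = -0.6923 → ψ = 0.1733
  ψ = 0.1733: g = -0.00258, g' = -0.7191 → ψ = 0.1697
Converged at ψ = 0.1697.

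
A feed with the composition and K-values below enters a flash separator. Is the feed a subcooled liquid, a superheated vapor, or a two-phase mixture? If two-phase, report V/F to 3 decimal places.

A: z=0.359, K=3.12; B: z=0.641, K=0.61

ΣzᵢKᵢ = 1.511; Σzᵢ/Kᵢ = 1.166.
Both exceed 1, so a two-phase solution exists.
Let ψ = V/F and solve Σ zᵢ(Kᵢ−1)/(1+ψ(Kᵢ−1)) = 0.
Binary case is linear: z₁(K₁−1)(1+ψ(K₂−1)) + z₂(K₂−1)(1+ψ(K₁−1)) = 0
⇒ ψ = [z₁(K₁−1)+z₂(K₂−1)] / [−(K₁−1)(K₂−1)] = 0.5111/0.8268 = 0.618

two-phase, V/F = 0.618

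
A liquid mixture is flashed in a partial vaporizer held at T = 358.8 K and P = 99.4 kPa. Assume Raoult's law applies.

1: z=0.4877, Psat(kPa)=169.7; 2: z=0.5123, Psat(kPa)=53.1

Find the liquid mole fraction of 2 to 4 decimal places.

Raoult's law: Kᵢ = Pᵢˢᵃᵗ/P = Pᵢˢᵃᵗ/99.4.
  K_1 = 169.7/99.4 = 1.707243, K_2 = 53.1/99.4 = 0.534205
Rachford–Rice: g(β) = Σ zᵢ(Kᵢ−1)/(1+β(Kᵢ−1)) = 0.
g(0) = ΣzᵢKᵢ − 1 = 0.1063 and g(1) = 1 − Σzᵢ/Kᵢ = -0.2447, so a root lies in (0, 1).
Binary case is linear: z₁(K₁−1)(1+β(K₂−1)) + z₂(K₂−1)(1+β(K₁−1)) = 0
⇒ β = [z₁(K₁−1)+z₂(K₂−1)] / [−(K₁−1)(K₂−1)] = 0.10630/0.32943 = 0.3227
Compositions from xᵢ = zᵢ/(1+β(Kᵢ−1)), yᵢ = Kᵢxᵢ:
  1: x = 0.3971, y = 0.6779
  2: x = 0.6029, y = 0.3221

x_2 = 0.6029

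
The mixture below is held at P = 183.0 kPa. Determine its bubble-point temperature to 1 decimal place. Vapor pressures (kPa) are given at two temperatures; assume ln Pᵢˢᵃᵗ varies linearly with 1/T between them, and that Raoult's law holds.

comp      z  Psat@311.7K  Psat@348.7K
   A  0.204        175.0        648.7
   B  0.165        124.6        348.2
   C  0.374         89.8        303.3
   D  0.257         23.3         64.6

T = 330.6 K

Bubble-point temperature: ΣzᵢPᵢˢᵃᵗ(T) = P. Interpolate ln Pᵢˢᵃᵗ = aᵢ + bᵢ/T.
  T = 311.7 K: ΣzᵢPᵢˢᵃᵗ = 95.83 kPa
  T = 348.7 K: ΣzᵢPᵢˢᵃᵗ = 319.82 kPa
  T = 330.2 K: ΣzᵢPᵢˢᵃᵗ = 180.80 kPa
  T = 339.4 K: ΣzᵢPᵢˢᵃᵗ = 241.89 kPa
  T = 334.8 K: ΣzᵢPᵢˢᵃᵗ = 209.52 kPa
  T = 332.5 K: ΣzᵢPᵢˢᵃᵗ = 194.73 kPa
Interpolating between 330.2 K and 332.5 K gives T ≈ 330.6 K.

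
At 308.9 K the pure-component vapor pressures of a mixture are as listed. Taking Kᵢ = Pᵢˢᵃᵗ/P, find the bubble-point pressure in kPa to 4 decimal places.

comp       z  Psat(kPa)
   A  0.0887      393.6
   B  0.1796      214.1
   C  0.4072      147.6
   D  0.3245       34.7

Pbub = 144.7276 kPa

At the bubble point ψ → 0, so ΣzᵢKᵢ = 1 with Kᵢ = Pᵢˢᵃᵗ/P ⇒ P = ΣzᵢPᵢˢᵃᵗ.
P = 0.0887·393.6 + 0.1796·214.1 + 0.4072·147.6 + 0.3245·34.7 = 144.7276 kPa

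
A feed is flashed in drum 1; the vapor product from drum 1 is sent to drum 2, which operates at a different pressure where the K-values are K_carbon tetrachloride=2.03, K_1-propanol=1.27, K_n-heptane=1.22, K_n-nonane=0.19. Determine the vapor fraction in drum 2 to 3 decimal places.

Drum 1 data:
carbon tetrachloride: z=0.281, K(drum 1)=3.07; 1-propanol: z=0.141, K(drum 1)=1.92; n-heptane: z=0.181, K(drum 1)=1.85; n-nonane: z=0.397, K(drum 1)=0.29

Drum 1:
Let ψ₁ = V/F and solve Σ zᵢ(Kᵢ−1)/(1+ψ₁(Kᵢ−1)) = 0.
g(0) = ΣzᵢKᵢ − 1 = 0.583 and g(1) = 1 − Σzᵢ/Kᵢ = -0.632, so a root lies in (0, 1).
Newton–Raphson from ψ₁ = 0.5:
  ψ₁ = 0.500: g = 0.0456, g' = -0.892 → ψ₁ = 0.551
Converged at ψ₁ = 0.551.
Drum-1 compositions:
  carbon tetrachloride: x = 0.131, y = 0.403
  1-propanol: x = 0.094, y = 0.180
  n-heptane: x = 0.123, y = 0.228
  n-nonane: x = 0.652, y = 0.189
Drum-2 feed = drum-1 vapor: z₂ = (0.4032, 0.1797, 0.2281, 0.1890).
Drum 2:
Newton iteration, ψ₂⁰ = 0.31:
  ψ₂ = 0.310: g = 0.2021, g' = -0.488 → ψ₂ = 0.724
  ψ₂ = 0.724: g = -0.0488, g' = -0.884 → ψ₂ = 0.669
  ψ₂ = 0.669: g = -0.0036, g' = -0.759 → ψ₂ = 0.664
Converged at ψ₂ = 0.664.
  carbon tetrachloride: x = 0.239, y = 0.486
  1-propanol: x = 0.152, y = 0.194
  n-heptane: x = 0.199, y = 0.243
  n-nonane: x = 0.409, y = 0.078

V/F (drum 2) = 0.664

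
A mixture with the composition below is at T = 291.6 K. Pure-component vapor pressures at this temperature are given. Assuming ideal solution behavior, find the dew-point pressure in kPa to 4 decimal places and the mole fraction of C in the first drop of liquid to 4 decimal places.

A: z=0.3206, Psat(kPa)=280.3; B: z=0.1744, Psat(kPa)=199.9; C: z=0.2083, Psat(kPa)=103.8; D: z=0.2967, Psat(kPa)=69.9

At the dew point ψ → 1, so Σzᵢ/Kᵢ = 1 with Kᵢ = Pᵢˢᵃᵗ/P ⇒ 1/P = Σzᵢ/Pᵢˢᵃᵗ.
1/P = 0.3206/280.3 + 0.1744/199.9 + 0.2083/103.8 + 0.2967/69.9 = 0.0082676 ⇒ P = 120.9542 kPa
xᵢ = zᵢP/Pᵢˢᵃᵗ ⇒ x_C = 0.2083·120.9542/103.8 = 0.2427

Pdew = 120.9542 kPa, x_C = 0.2427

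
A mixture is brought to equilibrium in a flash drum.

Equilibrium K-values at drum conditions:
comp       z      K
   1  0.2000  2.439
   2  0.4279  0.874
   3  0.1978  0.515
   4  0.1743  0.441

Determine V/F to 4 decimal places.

V/F = 0.0841

Rachford–Rice: g(V/F) = Σ zᵢ(Kᵢ−1)/(1+V/F(Kᵢ−1)) = 0.
Check two-phase: ΣzᵢKᵢ = 1.0405 > 1 and Σzᵢ/Kᵢ = 1.3509 > 1, so g(0) = 0.0405 > 0 and g(1) = -0.3509 < 0.
Iterate (Newton) starting at V/F = 0.5:
  V/F = 0.5000: g = -0.15204, g' = -0.3338 → V/F = 0.0445
  V/F = 0.0445: g = 0.01828, g' = -0.4785 → V/F = 0.0827
  V/F = 0.0827: g = 0.00060, g' = -0.4480 → V/F = 0.0841
Converged at V/F = 0.0841.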